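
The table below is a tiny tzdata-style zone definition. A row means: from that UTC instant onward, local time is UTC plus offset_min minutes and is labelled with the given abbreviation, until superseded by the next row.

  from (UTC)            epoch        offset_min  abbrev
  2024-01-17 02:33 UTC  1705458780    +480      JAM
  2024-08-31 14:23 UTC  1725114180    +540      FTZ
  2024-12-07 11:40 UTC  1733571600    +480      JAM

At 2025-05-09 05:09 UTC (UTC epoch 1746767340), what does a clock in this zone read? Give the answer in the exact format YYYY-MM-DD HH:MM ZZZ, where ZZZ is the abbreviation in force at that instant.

Query: 2025-05-09 05:09 UTC
Rule 3/3 (JAM, +08:00): 2024-12-07 11:40 UTC ≤ query < +∞
5·60 + 9 + 480 = 789 min
789 = 0·1440 + 789; 789 = 13·60 + 9 → 13:09, same day
→ 2025-05-09 13:09 JAM

2025-05-09 13:09 JAM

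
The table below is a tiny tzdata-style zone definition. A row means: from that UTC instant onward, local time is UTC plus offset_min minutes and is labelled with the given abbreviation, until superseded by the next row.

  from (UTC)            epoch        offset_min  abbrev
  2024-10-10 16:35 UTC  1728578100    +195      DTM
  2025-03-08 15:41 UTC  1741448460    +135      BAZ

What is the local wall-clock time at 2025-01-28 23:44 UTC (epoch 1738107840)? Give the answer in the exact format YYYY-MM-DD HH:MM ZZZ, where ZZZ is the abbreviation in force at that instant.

2025-01-29 02:59 DTM

Query: 2025-01-28 23:44 UTC
Rule 1/2 (DTM, +03:15): 2024-10-10 16:35 UTC ≤ query < 2025-03-08 15:41 UTC
23·60 + 44 + 195 = 1619 min
1619 = 1·1440 + 179; 179 = 2·60 + 59 → 02:59, 2025-01-28 + 1 day = 2025-01-29
→ 2025-01-29 02:59 DTM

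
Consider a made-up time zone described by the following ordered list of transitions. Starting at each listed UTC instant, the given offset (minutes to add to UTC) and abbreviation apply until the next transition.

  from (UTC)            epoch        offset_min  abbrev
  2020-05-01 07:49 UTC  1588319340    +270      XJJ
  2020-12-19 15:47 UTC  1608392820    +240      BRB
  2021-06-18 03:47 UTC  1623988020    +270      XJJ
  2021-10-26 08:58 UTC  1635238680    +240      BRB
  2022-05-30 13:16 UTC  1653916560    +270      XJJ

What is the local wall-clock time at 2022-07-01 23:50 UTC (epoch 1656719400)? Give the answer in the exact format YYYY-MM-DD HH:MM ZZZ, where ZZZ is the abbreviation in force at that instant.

Query: 2022-07-01 23:50 UTC
Rule 5/5 (XJJ, +04:30): 2022-05-30 13:16 UTC ≤ query < +∞
23·60 + 50 + 270 = 1700 min
1700 = 1·1440 + 260; 260 = 4·60 + 20 → 04:20, 2022-07-01 + 1 day = 2022-07-02
→ 2022-07-02 04:20 XJJ

2022-07-02 04:20 XJJ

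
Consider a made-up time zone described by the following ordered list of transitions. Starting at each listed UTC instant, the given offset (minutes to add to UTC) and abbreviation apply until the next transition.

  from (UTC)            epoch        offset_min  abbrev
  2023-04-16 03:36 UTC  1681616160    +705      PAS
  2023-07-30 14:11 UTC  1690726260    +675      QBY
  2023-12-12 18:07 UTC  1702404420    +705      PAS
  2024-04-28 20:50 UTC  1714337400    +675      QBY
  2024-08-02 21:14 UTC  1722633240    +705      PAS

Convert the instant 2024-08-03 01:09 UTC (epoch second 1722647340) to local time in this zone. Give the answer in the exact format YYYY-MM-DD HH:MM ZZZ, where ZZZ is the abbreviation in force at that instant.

Query: 2024-08-03 01:09 UTC
Rule 5/5 (PAS, +11:45): 2024-08-02 21:14 UTC ≤ query < +∞
1·60 + 9 + 705 = 774 min
774 = 0·1440 + 774; 774 = 12·60 + 54 → 12:54, same day
→ 2024-08-03 12:54 PAS

2024-08-03 12:54 PAS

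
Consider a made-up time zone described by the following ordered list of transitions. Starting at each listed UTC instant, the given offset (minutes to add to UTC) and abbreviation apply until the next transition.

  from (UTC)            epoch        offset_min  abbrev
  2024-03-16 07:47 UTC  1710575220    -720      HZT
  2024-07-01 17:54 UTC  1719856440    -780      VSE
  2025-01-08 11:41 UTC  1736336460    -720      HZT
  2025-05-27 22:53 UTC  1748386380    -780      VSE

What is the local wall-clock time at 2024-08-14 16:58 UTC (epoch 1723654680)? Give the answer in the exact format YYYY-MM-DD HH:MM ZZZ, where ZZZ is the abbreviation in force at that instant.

Query: 2024-08-14 16:58 UTC
Rule 2/4 (VSE, -13:00): 2024-07-01 17:54 UTC ≤ query < 2025-01-08 11:41 UTC
16·60 + 58 - 780 = 238 min
238 = 0·1440 + 238; 238 = 3·60 + 58 → 03:58, same day
→ 2024-08-14 03:58 VSE

2024-08-14 03:58 VSE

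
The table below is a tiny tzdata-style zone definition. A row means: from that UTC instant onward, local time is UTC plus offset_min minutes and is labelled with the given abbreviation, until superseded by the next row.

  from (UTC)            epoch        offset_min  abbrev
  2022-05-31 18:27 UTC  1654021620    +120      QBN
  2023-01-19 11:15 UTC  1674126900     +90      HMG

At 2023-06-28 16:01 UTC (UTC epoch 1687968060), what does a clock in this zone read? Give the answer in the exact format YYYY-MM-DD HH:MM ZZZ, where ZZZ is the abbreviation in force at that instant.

2023-06-28 17:31 HMG

Query: 2023-06-28 16:01 UTC
Rule 2/2 (HMG, +01:30): 2023-01-19 11:15 UTC ≤ query < +∞
16·60 + 1 + 90 = 1051 min
1051 = 0·1440 + 1051; 1051 = 17·60 + 31 → 17:31, same day
→ 2023-06-28 17:31 HMG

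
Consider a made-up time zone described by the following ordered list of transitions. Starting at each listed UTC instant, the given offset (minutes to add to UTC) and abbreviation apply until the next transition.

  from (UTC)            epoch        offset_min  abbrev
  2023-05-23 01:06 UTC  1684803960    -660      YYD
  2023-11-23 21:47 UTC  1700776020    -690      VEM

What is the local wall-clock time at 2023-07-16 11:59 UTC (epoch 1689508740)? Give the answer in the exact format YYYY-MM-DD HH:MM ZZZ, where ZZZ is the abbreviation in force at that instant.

2023-07-16 00:59 YYD

Query: 2023-07-16 11:59 UTC
Rule 1/2 (YYD, -11:00): 2023-05-23 01:06 UTC ≤ query < 2023-11-23 21:47 UTC
11·60 + 59 - 660 = 59 min
59 = 0·1440 + 59; 59 = 0·60 + 59 → 00:59, same day
→ 2023-07-16 00:59 YYD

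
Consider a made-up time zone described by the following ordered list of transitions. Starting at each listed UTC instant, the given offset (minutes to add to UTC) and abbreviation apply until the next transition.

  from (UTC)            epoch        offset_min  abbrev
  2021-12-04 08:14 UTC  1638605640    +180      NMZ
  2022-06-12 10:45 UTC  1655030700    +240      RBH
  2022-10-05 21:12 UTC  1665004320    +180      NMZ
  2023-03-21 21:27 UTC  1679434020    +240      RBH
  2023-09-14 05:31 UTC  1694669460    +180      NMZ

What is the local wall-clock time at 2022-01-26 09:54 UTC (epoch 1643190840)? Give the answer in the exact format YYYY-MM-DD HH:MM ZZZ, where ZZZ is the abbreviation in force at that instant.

Query: 2022-01-26 09:54 UTC
Rule 1/5 (NMZ, +03:00): 2021-12-04 08:14 UTC ≤ query < 2022-06-12 10:45 UTC
9·60 + 54 + 180 = 774 min
774 = 0·1440 + 774; 774 = 12·60 + 54 → 12:54, same day
→ 2022-01-26 12:54 NMZ

2022-01-26 12:54 NMZ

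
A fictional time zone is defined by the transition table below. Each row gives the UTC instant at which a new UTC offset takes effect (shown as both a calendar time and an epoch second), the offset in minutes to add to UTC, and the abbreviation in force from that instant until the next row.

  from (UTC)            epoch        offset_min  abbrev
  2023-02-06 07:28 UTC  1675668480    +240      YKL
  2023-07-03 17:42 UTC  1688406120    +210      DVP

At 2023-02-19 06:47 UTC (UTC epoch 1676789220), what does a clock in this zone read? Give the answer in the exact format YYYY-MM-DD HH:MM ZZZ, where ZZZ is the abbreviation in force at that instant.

2023-02-19 10:47 YKL

Query: 2023-02-19 06:47 UTC
Rule 1/2 (YKL, +04:00): 2023-02-06 07:28 UTC ≤ query < 2023-07-03 17:42 UTC
6·60 + 47 + 240 = 647 min
647 = 0·1440 + 647; 647 = 10·60 + 47 → 10:47, same day
→ 2023-02-19 10:47 YKL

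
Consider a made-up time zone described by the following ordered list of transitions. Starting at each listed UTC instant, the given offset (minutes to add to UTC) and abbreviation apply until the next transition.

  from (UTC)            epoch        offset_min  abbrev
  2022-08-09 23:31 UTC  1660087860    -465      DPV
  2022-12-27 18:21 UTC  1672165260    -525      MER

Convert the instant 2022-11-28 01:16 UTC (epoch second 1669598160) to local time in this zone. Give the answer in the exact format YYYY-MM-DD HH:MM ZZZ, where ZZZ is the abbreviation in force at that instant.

2022-11-27 17:31 DPV

Query: 2022-11-28 01:16 UTC
Rule 1/2 (DPV, -07:45): 2022-08-09 23:31 UTC ≤ query < 2022-12-27 18:21 UTC
1·60 + 16 - 465 = -389 min
-389 = -1·1440 + 1051; 1051 = 17·60 + 31 → 17:31, 2022-11-28 - 1 day = 2022-11-27
→ 2022-11-27 17:31 DPV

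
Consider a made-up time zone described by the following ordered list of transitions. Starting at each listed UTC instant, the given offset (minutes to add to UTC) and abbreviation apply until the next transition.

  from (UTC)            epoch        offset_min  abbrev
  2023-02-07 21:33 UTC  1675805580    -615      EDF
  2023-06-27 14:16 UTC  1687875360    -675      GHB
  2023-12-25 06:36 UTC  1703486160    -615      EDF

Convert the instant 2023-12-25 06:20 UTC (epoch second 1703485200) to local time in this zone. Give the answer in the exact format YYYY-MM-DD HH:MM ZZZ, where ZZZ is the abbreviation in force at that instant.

Query: 2023-12-25 06:20 UTC
Rule 2/3 (GHB, -11:15): 2023-06-27 14:16 UTC ≤ query < 2023-12-25 06:36 UTC
6·60 + 20 - 675 = -295 min
-295 = -1·1440 + 1145; 1145 = 19·60 + 5 → 19:05, 2023-12-25 - 1 day = 2023-12-24
→ 2023-12-24 19:05 GHB

2023-12-24 19:05 GHB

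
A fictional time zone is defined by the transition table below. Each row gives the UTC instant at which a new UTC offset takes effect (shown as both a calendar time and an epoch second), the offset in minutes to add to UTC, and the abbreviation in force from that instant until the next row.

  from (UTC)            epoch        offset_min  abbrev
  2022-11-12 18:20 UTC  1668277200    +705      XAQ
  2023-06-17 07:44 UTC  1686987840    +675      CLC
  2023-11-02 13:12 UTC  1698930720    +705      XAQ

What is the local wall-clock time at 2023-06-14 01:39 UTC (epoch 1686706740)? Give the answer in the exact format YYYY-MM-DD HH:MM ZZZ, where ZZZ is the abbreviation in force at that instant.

2023-06-14 13:24 XAQ

Query: 2023-06-14 01:39 UTC
Rule 1/3 (XAQ, +11:45): 2022-11-12 18:20 UTC ≤ query < 2023-06-17 07:44 UTC
1·60 + 39 + 705 = 804 min
804 = 0·1440 + 804; 804 = 13·60 + 24 → 13:24, same day
→ 2023-06-14 13:24 XAQ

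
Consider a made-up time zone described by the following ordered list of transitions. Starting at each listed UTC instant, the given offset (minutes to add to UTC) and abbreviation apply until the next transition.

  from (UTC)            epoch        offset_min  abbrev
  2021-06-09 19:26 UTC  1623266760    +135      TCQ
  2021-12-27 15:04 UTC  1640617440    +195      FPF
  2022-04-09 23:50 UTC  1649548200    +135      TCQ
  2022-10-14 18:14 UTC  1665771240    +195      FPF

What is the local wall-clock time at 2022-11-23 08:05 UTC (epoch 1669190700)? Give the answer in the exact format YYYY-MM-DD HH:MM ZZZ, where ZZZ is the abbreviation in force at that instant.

2022-11-23 11:20 FPF

Query: 2022-11-23 08:05 UTC
Rule 4/4 (FPF, +03:15): 2022-10-14 18:14 UTC ≤ query < +∞
8·60 + 5 + 195 = 680 min
680 = 0·1440 + 680; 680 = 11·60 + 20 → 11:20, same day
→ 2022-11-23 11:20 FPF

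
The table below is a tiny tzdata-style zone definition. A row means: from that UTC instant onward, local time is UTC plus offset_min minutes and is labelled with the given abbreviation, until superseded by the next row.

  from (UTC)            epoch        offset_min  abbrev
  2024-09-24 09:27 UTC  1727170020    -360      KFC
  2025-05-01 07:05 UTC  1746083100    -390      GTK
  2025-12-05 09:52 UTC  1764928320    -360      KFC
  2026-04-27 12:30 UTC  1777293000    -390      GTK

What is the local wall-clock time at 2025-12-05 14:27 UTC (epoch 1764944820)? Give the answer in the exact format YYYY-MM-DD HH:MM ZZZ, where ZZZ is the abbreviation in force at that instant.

Query: 2025-12-05 14:27 UTC
Rule 3/4 (KFC, -06:00): 2025-12-05 09:52 UTC ≤ query < 2026-04-27 12:30 UTC
14·60 + 27 - 360 = 507 min
507 = 0·1440 + 507; 507 = 8·60 + 27 → 08:27, same day
→ 2025-12-05 08:27 KFC

2025-12-05 08:27 KFC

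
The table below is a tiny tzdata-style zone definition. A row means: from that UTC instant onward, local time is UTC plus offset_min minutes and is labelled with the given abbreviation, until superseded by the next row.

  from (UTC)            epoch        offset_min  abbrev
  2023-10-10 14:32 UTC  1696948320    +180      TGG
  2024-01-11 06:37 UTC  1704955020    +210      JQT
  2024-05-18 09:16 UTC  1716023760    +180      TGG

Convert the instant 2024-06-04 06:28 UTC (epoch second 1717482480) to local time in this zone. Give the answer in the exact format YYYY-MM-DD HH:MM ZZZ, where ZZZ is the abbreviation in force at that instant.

2024-06-04 09:28 TGG

Query: 2024-06-04 06:28 UTC
Rule 3/3 (TGG, +03:00): 2024-05-18 09:16 UTC ≤ query < +∞
6·60 + 28 + 180 = 568 min
568 = 0·1440 + 568; 568 = 9·60 + 28 → 09:28, same day
→ 2024-06-04 09:28 TGG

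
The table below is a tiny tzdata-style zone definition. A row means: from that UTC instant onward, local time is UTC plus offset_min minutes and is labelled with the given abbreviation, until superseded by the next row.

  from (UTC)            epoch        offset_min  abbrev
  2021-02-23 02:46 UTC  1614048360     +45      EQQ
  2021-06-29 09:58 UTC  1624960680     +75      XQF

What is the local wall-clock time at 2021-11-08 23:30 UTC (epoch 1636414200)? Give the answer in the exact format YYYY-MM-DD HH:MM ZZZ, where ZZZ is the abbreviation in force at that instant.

Query: 2021-11-08 23:30 UTC
Rule 2/2 (XQF, +01:15): 2021-06-29 09:58 UTC ≤ query < +∞
23·60 + 30 + 75 = 1485 min
1485 = 1·1440 + 45; 45 = 0·60 + 45 → 00:45, 2021-11-08 + 1 day = 2021-11-09
→ 2021-11-09 00:45 XQF

2021-11-09 00:45 XQF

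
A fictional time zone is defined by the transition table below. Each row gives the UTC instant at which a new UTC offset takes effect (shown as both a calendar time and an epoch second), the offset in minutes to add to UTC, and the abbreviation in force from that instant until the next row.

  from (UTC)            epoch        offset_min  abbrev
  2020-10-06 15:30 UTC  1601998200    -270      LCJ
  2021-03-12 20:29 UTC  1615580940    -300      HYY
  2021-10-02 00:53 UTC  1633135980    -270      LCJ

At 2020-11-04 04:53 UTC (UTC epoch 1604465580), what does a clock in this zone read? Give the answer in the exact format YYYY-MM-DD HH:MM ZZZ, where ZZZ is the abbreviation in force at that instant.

Query: 2020-11-04 04:53 UTC
Rule 1/3 (LCJ, -04:30): 2020-10-06 15:30 UTC ≤ query < 2021-03-12 20:29 UTC
4·60 + 53 - 270 = 23 min
23 = 0·1440 + 23; 23 = 0·60 + 23 → 00:23, same day
→ 2020-11-04 00:23 LCJ

2020-11-04 00:23 LCJ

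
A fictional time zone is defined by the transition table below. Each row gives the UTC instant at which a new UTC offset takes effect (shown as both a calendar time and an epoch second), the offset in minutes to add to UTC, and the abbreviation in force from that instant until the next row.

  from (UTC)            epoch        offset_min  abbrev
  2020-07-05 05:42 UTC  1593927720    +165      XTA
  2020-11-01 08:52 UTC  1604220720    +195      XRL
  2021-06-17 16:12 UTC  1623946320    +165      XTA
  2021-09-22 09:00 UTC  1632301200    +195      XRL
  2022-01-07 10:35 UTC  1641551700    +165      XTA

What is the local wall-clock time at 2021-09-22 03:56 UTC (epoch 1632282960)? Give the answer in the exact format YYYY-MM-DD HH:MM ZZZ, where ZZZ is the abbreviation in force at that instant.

Query: 2021-09-22 03:56 UTC
Rule 3/5 (XTA, +02:45): 2021-06-17 16:12 UTC ≤ query < 2021-09-22 09:00 UTC
3·60 + 56 + 165 = 401 min
401 = 0·1440 + 401; 401 = 6·60 + 41 → 06:41, same day
→ 2021-09-22 06:41 XTA

2021-09-22 06:41 XTA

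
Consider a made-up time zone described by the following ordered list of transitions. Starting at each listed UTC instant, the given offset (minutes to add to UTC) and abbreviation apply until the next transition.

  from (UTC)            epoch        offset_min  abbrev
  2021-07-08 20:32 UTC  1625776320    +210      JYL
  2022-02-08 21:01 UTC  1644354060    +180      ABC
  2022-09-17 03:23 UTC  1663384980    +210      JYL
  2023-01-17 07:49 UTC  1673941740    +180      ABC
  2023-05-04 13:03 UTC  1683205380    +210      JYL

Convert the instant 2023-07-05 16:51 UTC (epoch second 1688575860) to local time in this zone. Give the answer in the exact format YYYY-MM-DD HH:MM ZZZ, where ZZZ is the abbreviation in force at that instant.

Query: 2023-07-05 16:51 UTC
Rule 5/5 (JYL, +03:30): 2023-05-04 13:03 UTC ≤ query < +∞
16·60 + 51 + 210 = 1221 min
1221 = 0·1440 + 1221; 1221 = 20·60 + 21 → 20:21, same day
→ 2023-07-05 20:21 JYL

2023-07-05 20:21 JYL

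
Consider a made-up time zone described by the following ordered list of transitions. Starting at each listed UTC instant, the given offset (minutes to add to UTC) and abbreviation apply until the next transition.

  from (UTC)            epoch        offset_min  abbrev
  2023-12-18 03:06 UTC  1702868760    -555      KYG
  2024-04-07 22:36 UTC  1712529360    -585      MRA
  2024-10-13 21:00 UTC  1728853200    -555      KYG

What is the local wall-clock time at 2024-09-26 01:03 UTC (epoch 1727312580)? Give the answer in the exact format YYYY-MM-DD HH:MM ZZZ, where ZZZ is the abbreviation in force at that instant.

2024-09-25 15:18 MRA

Query: 2024-09-26 01:03 UTC
Rule 2/3 (MRA, -09:45): 2024-04-07 22:36 UTC ≤ query < 2024-10-13 21:00 UTC
1·60 + 3 - 585 = -522 min
-522 = -1·1440 + 918; 918 = 15·60 + 18 → 15:18, 2024-09-26 - 1 day = 2024-09-25
→ 2024-09-25 15:18 MRA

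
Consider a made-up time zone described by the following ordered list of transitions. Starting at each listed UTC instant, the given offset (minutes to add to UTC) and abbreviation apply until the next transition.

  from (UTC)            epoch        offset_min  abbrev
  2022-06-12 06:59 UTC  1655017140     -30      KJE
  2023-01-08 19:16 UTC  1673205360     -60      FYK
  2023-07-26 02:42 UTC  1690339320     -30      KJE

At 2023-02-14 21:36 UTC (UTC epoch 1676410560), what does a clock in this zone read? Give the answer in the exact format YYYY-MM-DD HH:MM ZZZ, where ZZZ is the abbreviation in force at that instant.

Query: 2023-02-14 21:36 UTC
Rule 2/3 (FYK, -01:00): 2023-01-08 19:16 UTC ≤ query < 2023-07-26 02:42 UTC
21·60 + 36 - 60 = 1236 min
1236 = 0·1440 + 1236; 1236 = 20·60 + 36 → 20:36, same day
→ 2023-02-14 20:36 FYK

2023-02-14 20:36 FYK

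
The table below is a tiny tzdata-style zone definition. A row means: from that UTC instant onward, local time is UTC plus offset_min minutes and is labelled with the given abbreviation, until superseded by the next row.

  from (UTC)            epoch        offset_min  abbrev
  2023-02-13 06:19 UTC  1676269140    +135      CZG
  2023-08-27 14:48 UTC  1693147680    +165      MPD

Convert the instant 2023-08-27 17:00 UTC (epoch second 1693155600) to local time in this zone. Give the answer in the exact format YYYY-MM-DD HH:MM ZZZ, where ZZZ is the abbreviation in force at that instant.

2023-08-27 19:45 MPD

Query: 2023-08-27 17:00 UTC
Rule 2/2 (MPD, +02:45): 2023-08-27 14:48 UTC ≤ query < +∞
17·60 + 0 + 165 = 1185 min
1185 = 0·1440 + 1185; 1185 = 19·60 + 45 → 19:45, same day
→ 2023-08-27 19:45 MPD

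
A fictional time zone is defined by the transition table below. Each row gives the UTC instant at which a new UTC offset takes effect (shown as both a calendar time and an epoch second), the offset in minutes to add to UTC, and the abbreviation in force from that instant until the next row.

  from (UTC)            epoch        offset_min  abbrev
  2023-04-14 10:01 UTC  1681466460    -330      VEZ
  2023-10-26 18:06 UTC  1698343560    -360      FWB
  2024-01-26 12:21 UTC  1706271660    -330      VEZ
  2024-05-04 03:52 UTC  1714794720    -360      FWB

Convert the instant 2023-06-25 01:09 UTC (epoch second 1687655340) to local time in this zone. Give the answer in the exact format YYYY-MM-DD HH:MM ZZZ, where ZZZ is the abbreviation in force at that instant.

Query: 2023-06-25 01:09 UTC
Rule 1/4 (VEZ, -05:30): 2023-04-14 10:01 UTC ≤ query < 2023-10-26 18:06 UTC
1·60 + 9 - 330 = -261 min
-261 = -1·1440 + 1179; 1179 = 19·60 + 39 → 19:39, 2023-06-25 - 1 day = 2023-06-24
→ 2023-06-24 19:39 VEZ

2023-06-24 19:39 VEZ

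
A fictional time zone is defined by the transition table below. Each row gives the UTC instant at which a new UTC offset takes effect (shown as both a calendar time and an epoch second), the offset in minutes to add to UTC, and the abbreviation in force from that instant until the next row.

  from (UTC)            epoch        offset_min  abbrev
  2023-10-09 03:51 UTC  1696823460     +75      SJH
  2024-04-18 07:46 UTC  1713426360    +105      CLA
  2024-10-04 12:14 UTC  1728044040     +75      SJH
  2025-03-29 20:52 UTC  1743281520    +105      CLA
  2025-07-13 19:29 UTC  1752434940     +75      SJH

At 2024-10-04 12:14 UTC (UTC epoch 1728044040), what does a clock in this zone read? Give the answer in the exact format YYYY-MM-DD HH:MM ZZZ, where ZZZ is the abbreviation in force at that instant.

Query: 2024-10-04 12:14 UTC
Rule 3/5 (SJH, +01:15): 2024-10-04 12:14 UTC ≤ query < 2025-03-29 20:52 UTC
12·60 + 14 + 75 = 809 min
809 = 0·1440 + 809; 809 = 13·60 + 29 → 13:29, same day
→ 2024-10-04 13:29 SJH

2024-10-04 13:29 SJH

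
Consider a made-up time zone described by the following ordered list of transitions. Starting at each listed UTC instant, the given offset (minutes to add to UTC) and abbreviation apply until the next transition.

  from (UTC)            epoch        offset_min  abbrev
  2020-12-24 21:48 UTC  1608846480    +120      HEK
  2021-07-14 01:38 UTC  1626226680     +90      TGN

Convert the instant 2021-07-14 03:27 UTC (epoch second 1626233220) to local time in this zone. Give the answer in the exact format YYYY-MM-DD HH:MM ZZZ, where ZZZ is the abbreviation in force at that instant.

2021-07-14 04:57 TGN

Query: 2021-07-14 03:27 UTC
Rule 2/2 (TGN, +01:30): 2021-07-14 01:38 UTC ≤ query < +∞
3·60 + 27 + 90 = 297 min
297 = 0·1440 + 297; 297 = 4·60 + 57 → 04:57, same day
→ 2021-07-14 04:57 TGN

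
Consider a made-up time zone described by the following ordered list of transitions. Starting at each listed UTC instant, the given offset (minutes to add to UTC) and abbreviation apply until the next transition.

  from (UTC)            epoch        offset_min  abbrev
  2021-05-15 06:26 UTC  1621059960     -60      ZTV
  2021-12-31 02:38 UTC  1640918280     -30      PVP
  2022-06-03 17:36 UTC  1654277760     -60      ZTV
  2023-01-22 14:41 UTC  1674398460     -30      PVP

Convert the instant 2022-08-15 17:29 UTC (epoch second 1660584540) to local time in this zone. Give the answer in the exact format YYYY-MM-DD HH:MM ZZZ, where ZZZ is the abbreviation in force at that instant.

Query: 2022-08-15 17:29 UTC
Rule 3/4 (ZTV, -01:00): 2022-06-03 17:36 UTC ≤ query < 2023-01-22 14:41 UTC
17·60 + 29 - 60 = 989 min
989 = 0·1440 + 989; 989 = 16·60 + 29 → 16:29, same day
→ 2022-08-15 16:29 ZTV

2022-08-15 16:29 ZTV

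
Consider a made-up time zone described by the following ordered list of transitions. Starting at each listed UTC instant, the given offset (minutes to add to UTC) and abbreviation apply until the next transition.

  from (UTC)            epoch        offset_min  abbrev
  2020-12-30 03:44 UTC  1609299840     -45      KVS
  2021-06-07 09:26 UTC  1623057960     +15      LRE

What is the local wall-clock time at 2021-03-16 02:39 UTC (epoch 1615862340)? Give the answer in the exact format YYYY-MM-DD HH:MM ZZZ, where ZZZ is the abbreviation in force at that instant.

2021-03-16 01:54 KVS

Query: 2021-03-16 02:39 UTC
Rule 1/2 (KVS, -00:45): 2020-12-30 03:44 UTC ≤ query < 2021-06-07 09:26 UTC
2·60 + 39 - 45 = 114 min
114 = 0·1440 + 114; 114 = 1·60 + 54 → 01:54, same day
→ 2021-03-16 01:54 KVS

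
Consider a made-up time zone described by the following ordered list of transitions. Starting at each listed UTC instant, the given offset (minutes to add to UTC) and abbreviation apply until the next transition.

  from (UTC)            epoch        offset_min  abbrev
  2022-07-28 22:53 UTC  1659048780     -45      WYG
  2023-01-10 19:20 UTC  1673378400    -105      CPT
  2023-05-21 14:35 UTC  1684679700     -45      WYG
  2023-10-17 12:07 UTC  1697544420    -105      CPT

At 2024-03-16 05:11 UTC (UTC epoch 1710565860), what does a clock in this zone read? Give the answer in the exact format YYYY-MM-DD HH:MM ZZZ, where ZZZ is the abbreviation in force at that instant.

Query: 2024-03-16 05:11 UTC
Rule 4/4 (CPT, -01:45): 2023-10-17 12:07 UTC ≤ query < +∞
5·60 + 11 - 105 = 206 min
206 = 0·1440 + 206; 206 = 3·60 + 26 → 03:26, same day
→ 2024-03-16 03:26 CPT

2024-03-16 03:26 CPT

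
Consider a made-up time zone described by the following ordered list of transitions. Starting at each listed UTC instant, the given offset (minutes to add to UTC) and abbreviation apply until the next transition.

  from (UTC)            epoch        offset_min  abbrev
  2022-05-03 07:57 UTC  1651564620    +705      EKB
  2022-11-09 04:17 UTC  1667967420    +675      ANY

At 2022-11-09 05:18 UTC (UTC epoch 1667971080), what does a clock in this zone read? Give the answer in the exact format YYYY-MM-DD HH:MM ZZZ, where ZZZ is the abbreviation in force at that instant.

2022-11-09 16:33 ANY

Query: 2022-11-09 05:18 UTC
Rule 2/2 (ANY, +11:15): 2022-11-09 04:17 UTC ≤ query < +∞
5·60 + 18 + 675 = 993 min
993 = 0·1440 + 993; 993 = 16·60 + 33 → 16:33, same day
→ 2022-11-09 16:33 ANY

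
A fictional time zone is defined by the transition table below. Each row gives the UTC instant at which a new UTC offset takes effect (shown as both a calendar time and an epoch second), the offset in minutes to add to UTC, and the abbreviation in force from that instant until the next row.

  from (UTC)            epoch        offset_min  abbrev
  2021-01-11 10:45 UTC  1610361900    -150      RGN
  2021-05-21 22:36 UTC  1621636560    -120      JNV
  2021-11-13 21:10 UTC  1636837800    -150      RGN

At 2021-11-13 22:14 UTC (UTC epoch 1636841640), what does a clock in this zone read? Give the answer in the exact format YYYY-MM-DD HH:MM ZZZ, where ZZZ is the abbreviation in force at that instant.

2021-11-13 19:44 RGN

Query: 2021-11-13 22:14 UTC
Rule 3/3 (RGN, -02:30): 2021-11-13 21:10 UTC ≤ query < +∞
22·60 + 14 - 150 = 1184 min
1184 = 0·1440 + 1184; 1184 = 19·60 + 44 → 19:44, same day
→ 2021-11-13 19:44 RGN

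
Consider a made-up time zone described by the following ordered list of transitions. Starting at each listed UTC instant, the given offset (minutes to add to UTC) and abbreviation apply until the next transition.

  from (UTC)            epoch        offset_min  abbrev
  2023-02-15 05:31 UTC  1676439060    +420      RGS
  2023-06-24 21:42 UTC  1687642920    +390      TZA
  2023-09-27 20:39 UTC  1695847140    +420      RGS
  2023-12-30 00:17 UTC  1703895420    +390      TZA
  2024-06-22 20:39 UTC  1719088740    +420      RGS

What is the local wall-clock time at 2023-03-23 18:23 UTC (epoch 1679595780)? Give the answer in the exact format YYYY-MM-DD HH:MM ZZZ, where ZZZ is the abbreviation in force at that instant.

Query: 2023-03-23 18:23 UTC
Rule 1/5 (RGS, +07:00): 2023-02-15 05:31 UTC ≤ query < 2023-06-24 21:42 UTC
18·60 + 23 + 420 = 1523 min
1523 = 1·1440 + 83; 83 = 1·60 + 23 → 01:23, 2023-03-23 + 1 day = 2023-03-24
→ 2023-03-24 01:23 RGS

2023-03-24 01:23 RGS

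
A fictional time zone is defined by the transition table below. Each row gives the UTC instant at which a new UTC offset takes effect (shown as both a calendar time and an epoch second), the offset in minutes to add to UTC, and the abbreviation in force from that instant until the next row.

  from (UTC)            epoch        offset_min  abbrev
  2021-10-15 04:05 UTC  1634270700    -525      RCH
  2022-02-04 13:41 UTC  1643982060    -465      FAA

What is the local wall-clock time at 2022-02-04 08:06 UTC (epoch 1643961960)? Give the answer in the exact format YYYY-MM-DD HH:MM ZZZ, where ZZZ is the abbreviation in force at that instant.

2022-02-03 23:21 RCH

Query: 2022-02-04 08:06 UTC
Rule 1/2 (RCH, -08:45): 2021-10-15 04:05 UTC ≤ query < 2022-02-04 13:41 UTC
8·60 + 6 - 525 = -39 min
-39 = -1·1440 + 1401; 1401 = 23·60 + 21 → 23:21, 2022-02-04 - 1 day = 2022-02-03
→ 2022-02-03 23:21 RCH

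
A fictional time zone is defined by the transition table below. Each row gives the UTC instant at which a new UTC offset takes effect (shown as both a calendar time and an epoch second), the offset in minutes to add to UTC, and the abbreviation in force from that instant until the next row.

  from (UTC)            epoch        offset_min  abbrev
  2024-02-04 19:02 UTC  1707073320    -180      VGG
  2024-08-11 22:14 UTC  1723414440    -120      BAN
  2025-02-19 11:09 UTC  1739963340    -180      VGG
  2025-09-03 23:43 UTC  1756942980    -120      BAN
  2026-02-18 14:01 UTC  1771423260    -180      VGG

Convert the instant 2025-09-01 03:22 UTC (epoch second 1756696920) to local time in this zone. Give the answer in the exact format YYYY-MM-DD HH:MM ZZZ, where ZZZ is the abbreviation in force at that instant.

2025-09-01 00:22 VGG

Query: 2025-09-01 03:22 UTC
Rule 3/5 (VGG, -03:00): 2025-02-19 11:09 UTC ≤ query < 2025-09-03 23:43 UTC
3·60 + 22 - 180 = 22 min
22 = 0·1440 + 22; 22 = 0·60 + 22 → 00:22, same day
→ 2025-09-01 00:22 VGG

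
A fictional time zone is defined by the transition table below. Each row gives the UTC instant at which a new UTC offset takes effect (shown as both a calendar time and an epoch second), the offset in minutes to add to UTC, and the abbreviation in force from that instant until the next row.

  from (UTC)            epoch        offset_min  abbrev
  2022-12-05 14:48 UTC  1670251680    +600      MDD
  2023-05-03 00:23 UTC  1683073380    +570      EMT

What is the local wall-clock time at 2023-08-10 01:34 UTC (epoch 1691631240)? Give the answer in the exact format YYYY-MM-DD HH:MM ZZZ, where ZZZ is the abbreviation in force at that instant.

Query: 2023-08-10 01:34 UTC
Rule 2/2 (EMT, +09:30): 2023-05-03 00:23 UTC ≤ query < +∞
1·60 + 34 + 570 = 664 min
664 = 0·1440 + 664; 664 = 11·60 + 4 → 11:04, same day
→ 2023-08-10 11:04 EMT

2023-08-10 11:04 EMT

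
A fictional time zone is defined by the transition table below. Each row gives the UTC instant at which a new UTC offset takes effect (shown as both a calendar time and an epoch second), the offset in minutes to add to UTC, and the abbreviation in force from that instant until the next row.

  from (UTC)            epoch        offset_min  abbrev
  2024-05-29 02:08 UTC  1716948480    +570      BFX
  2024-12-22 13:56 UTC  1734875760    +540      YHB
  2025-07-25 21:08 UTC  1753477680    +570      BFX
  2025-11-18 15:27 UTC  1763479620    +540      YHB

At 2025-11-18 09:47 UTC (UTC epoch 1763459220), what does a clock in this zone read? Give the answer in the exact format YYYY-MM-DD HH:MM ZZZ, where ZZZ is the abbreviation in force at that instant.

2025-11-18 19:17 BFX

Query: 2025-11-18 09:47 UTC
Rule 3/4 (BFX, +09:30): 2025-07-25 21:08 UTC ≤ query < 2025-11-18 15:27 UTC
9·60 + 47 + 570 = 1157 min
1157 = 0·1440 + 1157; 1157 = 19·60 + 17 → 19:17, same day
→ 2025-11-18 19:17 BFX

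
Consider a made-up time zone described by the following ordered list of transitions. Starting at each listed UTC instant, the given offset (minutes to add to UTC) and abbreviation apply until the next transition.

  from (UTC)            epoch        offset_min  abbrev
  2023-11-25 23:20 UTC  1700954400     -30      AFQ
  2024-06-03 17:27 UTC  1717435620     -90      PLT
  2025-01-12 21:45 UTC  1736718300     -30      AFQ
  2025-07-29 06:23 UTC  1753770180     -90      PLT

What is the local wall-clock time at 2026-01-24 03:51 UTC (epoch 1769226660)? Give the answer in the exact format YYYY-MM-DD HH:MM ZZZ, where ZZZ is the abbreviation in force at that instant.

2026-01-24 02:21 PLT

Query: 2026-01-24 03:51 UTC
Rule 4/4 (PLT, -01:30): 2025-07-29 06:23 UTC ≤ query < +∞
3·60 + 51 - 90 = 141 min
141 = 0·1440 + 141; 141 = 2·60 + 21 → 02:21, same day
→ 2026-01-24 02:21 PLT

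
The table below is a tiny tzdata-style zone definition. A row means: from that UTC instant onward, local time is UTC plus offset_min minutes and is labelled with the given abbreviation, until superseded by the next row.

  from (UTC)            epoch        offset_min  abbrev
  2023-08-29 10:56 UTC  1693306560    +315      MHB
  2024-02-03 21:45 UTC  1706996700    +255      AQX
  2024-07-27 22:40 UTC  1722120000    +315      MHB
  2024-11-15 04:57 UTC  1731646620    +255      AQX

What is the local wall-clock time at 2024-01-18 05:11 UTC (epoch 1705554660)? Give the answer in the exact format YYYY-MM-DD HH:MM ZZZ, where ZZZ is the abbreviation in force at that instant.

2024-01-18 10:26 MHB

Query: 2024-01-18 05:11 UTC
Rule 1/4 (MHB, +05:15): 2023-08-29 10:56 UTC ≤ query < 2024-02-03 21:45 UTC
5·60 + 11 + 315 = 626 min
626 = 0·1440 + 626; 626 = 10·60 + 26 → 10:26, same day
→ 2024-01-18 10:26 MHB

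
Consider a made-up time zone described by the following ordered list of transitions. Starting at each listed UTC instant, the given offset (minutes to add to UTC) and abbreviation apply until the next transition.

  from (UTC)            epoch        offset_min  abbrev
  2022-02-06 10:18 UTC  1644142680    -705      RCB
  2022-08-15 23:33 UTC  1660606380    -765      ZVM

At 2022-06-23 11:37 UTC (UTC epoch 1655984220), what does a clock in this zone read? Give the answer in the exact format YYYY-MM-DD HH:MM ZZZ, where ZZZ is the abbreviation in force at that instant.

Query: 2022-06-23 11:37 UTC
Rule 1/2 (RCB, -11:45): 2022-02-06 10:18 UTC ≤ query < 2022-08-15 23:33 UTC
11·60 + 37 - 705 = -8 min
-8 = -1·1440 + 1432; 1432 = 23·60 + 52 → 23:52, 2022-06-23 - 1 day = 2022-06-22
→ 2022-06-22 23:52 RCB

2022-06-22 23:52 RCB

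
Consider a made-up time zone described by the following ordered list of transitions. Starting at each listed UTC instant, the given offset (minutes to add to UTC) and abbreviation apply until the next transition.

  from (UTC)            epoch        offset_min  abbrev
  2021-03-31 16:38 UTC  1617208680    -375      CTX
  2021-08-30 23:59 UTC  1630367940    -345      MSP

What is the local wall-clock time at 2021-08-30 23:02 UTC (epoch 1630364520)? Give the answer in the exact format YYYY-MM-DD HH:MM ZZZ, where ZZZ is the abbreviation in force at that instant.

Query: 2021-08-30 23:02 UTC
Rule 1/2 (CTX, -06:15): 2021-03-31 16:38 UTC ≤ query < 2021-08-30 23:59 UTC
23·60 + 2 - 375 = 1007 min
1007 = 0·1440 + 1007; 1007 = 16·60 + 47 → 16:47, same day
→ 2021-08-30 16:47 CTX

2021-08-30 16:47 CTX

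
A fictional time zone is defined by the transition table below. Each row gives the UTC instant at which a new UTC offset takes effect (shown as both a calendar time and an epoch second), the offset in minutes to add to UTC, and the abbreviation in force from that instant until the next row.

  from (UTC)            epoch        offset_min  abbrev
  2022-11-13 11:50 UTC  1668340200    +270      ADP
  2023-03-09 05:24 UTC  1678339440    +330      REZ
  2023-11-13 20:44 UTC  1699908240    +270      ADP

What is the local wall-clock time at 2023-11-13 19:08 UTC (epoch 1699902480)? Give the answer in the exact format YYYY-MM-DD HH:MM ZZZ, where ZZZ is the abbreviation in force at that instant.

Query: 2023-11-13 19:08 UTC
Rule 2/3 (REZ, +05:30): 2023-03-09 05:24 UTC ≤ query < 2023-11-13 20:44 UTC
19·60 + 8 + 330 = 1478 min
1478 = 1·1440 + 38; 38 = 0·60 + 38 → 00:38, 2023-11-13 + 1 day = 2023-11-14
→ 2023-11-14 00:38 REZ

2023-11-14 00:38 REZ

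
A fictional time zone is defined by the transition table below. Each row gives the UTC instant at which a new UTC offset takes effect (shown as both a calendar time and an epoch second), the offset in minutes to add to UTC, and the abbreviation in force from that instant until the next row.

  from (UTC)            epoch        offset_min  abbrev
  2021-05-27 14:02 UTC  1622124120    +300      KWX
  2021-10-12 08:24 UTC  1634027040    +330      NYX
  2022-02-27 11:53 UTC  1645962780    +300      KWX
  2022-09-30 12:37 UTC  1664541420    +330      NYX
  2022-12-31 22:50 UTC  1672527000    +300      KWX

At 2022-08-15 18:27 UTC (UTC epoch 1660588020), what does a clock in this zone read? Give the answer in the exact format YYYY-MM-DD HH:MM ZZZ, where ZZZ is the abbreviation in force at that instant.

Query: 2022-08-15 18:27 UTC
Rule 3/5 (KWX, +05:00): 2022-02-27 11:53 UTC ≤ query < 2022-09-30 12:37 UTC
18·60 + 27 + 300 = 1407 min
1407 = 0·1440 + 1407; 1407 = 23·60 + 27 → 23:27, same day
→ 2022-08-15 23:27 KWX

2022-08-15 23:27 KWX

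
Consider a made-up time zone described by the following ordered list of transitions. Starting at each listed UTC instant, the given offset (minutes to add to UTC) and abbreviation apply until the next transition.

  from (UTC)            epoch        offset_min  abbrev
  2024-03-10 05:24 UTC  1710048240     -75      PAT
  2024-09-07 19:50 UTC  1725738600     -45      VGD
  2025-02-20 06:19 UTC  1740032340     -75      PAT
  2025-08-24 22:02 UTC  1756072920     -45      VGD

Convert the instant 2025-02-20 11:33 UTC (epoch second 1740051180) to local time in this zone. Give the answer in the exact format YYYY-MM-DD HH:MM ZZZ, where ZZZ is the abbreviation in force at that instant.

2025-02-20 10:18 PAT

Query: 2025-02-20 11:33 UTC
Rule 3/4 (PAT, -01:15): 2025-02-20 06:19 UTC ≤ query < 2025-08-24 22:02 UTC
11·60 + 33 - 75 = 618 min
618 = 0·1440 + 618; 618 = 10·60 + 18 → 10:18, same day
→ 2025-02-20 10:18 PAT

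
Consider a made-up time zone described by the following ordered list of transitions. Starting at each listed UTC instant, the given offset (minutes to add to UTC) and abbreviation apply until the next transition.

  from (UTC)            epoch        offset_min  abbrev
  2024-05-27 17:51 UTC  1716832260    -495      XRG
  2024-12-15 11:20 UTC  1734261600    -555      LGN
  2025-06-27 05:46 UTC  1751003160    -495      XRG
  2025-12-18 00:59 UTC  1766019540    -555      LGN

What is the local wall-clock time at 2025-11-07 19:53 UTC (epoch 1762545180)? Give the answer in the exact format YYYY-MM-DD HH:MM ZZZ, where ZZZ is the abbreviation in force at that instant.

2025-11-07 11:38 XRG

Query: 2025-11-07 19:53 UTC
Rule 3/4 (XRG, -08:15): 2025-06-27 05:46 UTC ≤ query < 2025-12-18 00:59 UTC
19·60 + 53 - 495 = 698 min
698 = 0·1440 + 698; 698 = 11·60 + 38 → 11:38, same day
→ 2025-11-07 11:38 XRG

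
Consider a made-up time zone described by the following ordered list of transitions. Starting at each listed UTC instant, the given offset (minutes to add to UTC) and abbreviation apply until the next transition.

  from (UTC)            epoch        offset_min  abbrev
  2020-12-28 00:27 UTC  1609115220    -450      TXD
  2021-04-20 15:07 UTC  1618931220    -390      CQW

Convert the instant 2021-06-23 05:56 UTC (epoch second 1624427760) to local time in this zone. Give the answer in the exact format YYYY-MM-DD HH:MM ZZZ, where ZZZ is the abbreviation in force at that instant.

2021-06-22 23:26 CQW

Query: 2021-06-23 05:56 UTC
Rule 2/2 (CQW, -06:30): 2021-04-20 15:07 UTC ≤ query < +∞
5·60 + 56 - 390 = -34 min
-34 = -1·1440 + 1406; 1406 = 23·60 + 26 → 23:26, 2021-06-23 - 1 day = 2021-06-22
→ 2021-06-22 23:26 CQW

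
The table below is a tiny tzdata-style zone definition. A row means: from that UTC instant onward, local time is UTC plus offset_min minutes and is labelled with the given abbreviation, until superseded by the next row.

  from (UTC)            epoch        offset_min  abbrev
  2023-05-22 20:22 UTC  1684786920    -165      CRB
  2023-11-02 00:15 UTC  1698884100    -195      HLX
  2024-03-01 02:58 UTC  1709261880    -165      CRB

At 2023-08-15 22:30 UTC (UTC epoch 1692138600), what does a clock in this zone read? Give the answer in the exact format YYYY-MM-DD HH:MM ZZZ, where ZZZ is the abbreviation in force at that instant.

2023-08-15 19:45 CRB

Query: 2023-08-15 22:30 UTC
Rule 1/3 (CRB, -02:45): 2023-05-22 20:22 UTC ≤ query < 2023-11-02 00:15 UTC
22·60 + 30 - 165 = 1185 min
1185 = 0·1440 + 1185; 1185 = 19·60 + 45 → 19:45, same day
→ 2023-08-15 19:45 CRB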